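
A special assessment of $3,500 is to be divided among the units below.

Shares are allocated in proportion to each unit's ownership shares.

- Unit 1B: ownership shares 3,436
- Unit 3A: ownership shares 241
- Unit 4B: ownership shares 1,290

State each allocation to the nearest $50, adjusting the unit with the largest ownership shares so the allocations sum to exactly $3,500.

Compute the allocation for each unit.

Unit 1B: $2,450 | Unit 3A: $150 | Unit 4B: $900

Sum of ownership shares: 3,436 + 241 + 1,290 = 4,967.
Pro-rata amounts: Unit 1B 2,421.18; Unit 3A 169.82; Unit 4B 909.00.
At nearest $50: Unit 1B $2,400; Unit 3A $150; Unit 4B $900. Sum = $3,450.
Difference $3,500 − $3,450 = +$50 applied to largest ownership shares (Unit 1B): Unit 1B becomes $2,450.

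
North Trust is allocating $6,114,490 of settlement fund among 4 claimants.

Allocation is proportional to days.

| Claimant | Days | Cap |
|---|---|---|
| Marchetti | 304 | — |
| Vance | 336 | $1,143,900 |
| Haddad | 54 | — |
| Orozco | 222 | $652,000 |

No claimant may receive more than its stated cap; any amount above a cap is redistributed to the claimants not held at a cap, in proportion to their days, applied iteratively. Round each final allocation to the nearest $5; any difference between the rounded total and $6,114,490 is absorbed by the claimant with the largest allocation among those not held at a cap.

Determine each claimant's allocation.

Total days = 916.
Proportional shares (ignoring caps): Marchetti 2,029,263.06; Vance 2,242,869.69; Haddad 360,461.20; Orozco 1,481,896.05.
Capped: Vance ($1,143,900), Orozco ($652,000); remaining pool $4,318,590 reallocated over remaining days 358.
Redistributed shares: Marchetti 3,667,182.57 → $3,667,185; Haddad 651,407.43 → $651,405.

Marchetti: $3,667,185 | Vance: $1,143,900 | Haddad: $651,405 | Orozco: $652,000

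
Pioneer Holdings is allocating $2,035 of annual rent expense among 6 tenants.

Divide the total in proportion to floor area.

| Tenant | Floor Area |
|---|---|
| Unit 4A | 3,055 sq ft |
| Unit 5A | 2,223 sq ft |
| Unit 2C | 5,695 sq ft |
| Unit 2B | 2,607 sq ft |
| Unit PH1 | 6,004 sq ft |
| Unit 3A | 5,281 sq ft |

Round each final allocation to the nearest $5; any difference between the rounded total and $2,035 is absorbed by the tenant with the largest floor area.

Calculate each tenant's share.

Sum of floor area: 24,865.
Raw shares: Unit 4A 3,055/24,865 × $2,035 = 250.03; Unit 5A 2,223/24,865 × $2,035 = 181.93; Unit 2C 5,695/24,865 × $2,035 = 466.09; Unit 2B 2,607/24,865 × $2,035 = 213.36; Unit PH1 6,004/24,865 × $2,035 = 491.38; Unit 3A 5,281/24,865 × $2,035 = 432.21.
After rounding ($5): Unit 4A $250; Unit 5A $180; Unit 2C $465; Unit 2B $215; Unit PH1 $490; Unit 3A $430. Sum = $2,030.
Difference $2,035 − $2,030 = +$5 applied to largest floor area (Unit PH1): Unit PH1 becomes $495.

Unit 4A: $250; Unit 5A: $180; Unit 2C: $465; Unit 2B: $215; Unit PH1: $495; Unit 3A: $430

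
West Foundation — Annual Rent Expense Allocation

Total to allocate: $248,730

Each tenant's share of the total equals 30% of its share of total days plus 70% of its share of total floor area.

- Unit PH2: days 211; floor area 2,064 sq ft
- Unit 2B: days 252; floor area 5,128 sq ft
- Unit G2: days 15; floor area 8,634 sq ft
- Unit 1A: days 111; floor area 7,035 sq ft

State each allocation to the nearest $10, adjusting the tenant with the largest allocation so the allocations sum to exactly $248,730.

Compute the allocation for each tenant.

Unit PH2: $42,450 | Unit 2B: $70,980 | Unit G2: $67,660 | Unit 1A: $67,640

Days total 589; floor area total 22,861.
Composite weights (30% days + 70% floor area): Unit PH2 0.1707; Unit 2B 0.2854; Unit G2 0.2720; Unit 1A 0.2719.
Unrounded shares: Unit PH2 42,450.66; Unit 2B 70,980.49; Unit G2 67,657.47; Unit 1A 67,641.38.
At nearest $10: Unit PH2 $42,450; Unit 2B $70,980; Unit G2 $67,660; Unit 1A $67,640. Sum = $248,730.
Sum already equals the total — no adjustment.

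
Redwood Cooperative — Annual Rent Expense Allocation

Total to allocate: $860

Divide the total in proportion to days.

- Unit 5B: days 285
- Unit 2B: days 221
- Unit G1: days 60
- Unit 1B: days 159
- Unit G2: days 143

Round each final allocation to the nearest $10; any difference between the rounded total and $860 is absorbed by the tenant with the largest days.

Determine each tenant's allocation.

Total days = 285 + 221 + 60 + 159 + 143 = 868.
Raw shares: Unit 5B 282.37; Unit 2B 218.96; Unit G1 59.45; Unit 1B 157.53; Unit G2 141.68.
Rounded to nearest $10: Unit 5B $280; Unit 2B $220; Unit G1 $60; Unit 1B $160; Unit G2 $140. Sum = $860.
Rounded total matches; no reconciliation needed.

Unit 5B: $280 | Unit 2B: $220 | Unit G1: $60 | Unit 1B: $160 | Unit G2: $140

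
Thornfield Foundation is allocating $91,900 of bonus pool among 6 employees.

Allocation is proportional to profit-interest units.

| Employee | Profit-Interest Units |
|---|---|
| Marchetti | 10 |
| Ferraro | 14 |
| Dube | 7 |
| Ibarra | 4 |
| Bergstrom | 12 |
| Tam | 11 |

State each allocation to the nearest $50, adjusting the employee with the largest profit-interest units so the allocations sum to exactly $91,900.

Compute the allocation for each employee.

Marchetti: $15,850; Ferraro: $22,150; Dube: $11,100; Ibarra: $6,350; Bergstrom: $19,000; Tam: $17,450

Combined profit-interest units = 58.
Raw shares: Marchetti 10/58 × $91,900 = 15,844.83; Ferraro 14/58 × $91,900 = 22,182.76; Dube 7/58 × $91,900 = 11,091.38; Ibarra 4/58 × $91,900 = 6,337.93; Bergstrom 12/58 × $91,900 = 19,013.79; Tam 11/58 × $91,900 = 17,429.31.
At nearest $50: Marchetti $15,850; Ferraro $22,200; Dube $11,100; Ibarra $6,350; Bergstrom $19,000; Tam $17,450. Sum = $91,950.
Difference $91,900 − $91,950 = −$50 applied to largest profit-interest units (Ferraro): Ferraro becomes $22,150.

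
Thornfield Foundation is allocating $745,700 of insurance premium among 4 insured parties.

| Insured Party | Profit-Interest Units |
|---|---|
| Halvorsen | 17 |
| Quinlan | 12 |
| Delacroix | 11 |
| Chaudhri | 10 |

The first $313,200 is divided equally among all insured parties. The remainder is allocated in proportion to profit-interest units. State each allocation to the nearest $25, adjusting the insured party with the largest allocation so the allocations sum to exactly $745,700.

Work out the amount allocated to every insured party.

Halvorsen: $225,350 · Quinlan: $182,100 · Delacroix: $173,450 · Chaudhri: $164,800

$313,200 shared equally gives $78,300 per insured party.
Remainder $432,500 by profit-interest units (total 50): Halvorsen 147,050.00 → $147,050; Quinlan 103,800.00 → $103,800; Delacroix 95,150.00 → $95,150; Chaudhri 86,500.00 → $86,500.
Totals: Halvorsen $78,300 + $147,050 = $225,350; Quinlan $78,300 + $103,800 = $182,100; Delacroix $78,300 + $95,150 = $173,450; Chaudhri $78,300 + $86,500 = $164,800.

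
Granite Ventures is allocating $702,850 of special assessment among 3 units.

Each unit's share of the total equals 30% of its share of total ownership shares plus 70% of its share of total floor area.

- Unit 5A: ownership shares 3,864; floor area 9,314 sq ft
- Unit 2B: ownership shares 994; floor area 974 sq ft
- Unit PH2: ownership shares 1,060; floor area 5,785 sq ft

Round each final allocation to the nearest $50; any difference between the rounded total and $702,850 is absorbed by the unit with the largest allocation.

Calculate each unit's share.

Totals — ownership shares 5,918, floor area 16,073.
Combined weights (30% ownership shares + 70% floor area): Unit 5A 0.6015; Unit 2B 0.0928; Unit PH2 0.3057.
Unrounded shares: Unit 5A 422,773.95; Unit 2B 65,229.83; Unit PH2 214,846.22.
Rounded to nearest $50: Unit 5A $422,750; Unit 2B $65,250; Unit PH2 $214,850. Sum = $702,850.
Sum already equals the total — no adjustment.

Unit 5A: $422,750; Unit 2B: $65,250; Unit PH2: $214,850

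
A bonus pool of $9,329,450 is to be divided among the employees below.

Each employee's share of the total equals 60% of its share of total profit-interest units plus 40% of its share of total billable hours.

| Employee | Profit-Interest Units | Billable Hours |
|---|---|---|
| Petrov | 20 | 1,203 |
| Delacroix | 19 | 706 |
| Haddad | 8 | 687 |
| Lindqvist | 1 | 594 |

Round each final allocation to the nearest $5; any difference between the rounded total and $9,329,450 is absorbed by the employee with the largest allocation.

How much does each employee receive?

Profit-interest units total 48; billable hours total 3,190.
Blended shares (60% profit-interest units + 40% billable hours): Petrov 0.4008; Delacroix 0.3260; Haddad 0.1861; Lindqvist 0.0870.
Pro-rata amounts: Petrov 3,739,676.40; Delacroix 3,041,649.29; Haddad 1,736,623.01; Lindqvist 811,501.30.
After rounding ($5): Petrov $3,739,675; Delacroix $3,041,650; Haddad $1,736,625; Lindqvist $811,500. Sum = $9,329,450.
No rounding difference to absorb.

Petrov: $3,739,675 | Delacroix: $3,041,650 | Haddad: $1,736,625 | Lindqvist: $811,500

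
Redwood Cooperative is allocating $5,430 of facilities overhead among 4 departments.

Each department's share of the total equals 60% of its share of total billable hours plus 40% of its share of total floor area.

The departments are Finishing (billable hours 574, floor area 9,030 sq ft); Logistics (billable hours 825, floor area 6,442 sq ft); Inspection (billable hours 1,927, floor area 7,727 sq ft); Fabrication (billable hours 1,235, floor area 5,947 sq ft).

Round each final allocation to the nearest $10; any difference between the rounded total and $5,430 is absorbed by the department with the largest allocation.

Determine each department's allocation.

Finishing: $1,080; Logistics: $1,070; Inspection: $1,950; Fabrication: $1,330

Totals — billable hours 4,561, floor area 29,146.
Composite weights (60% billable hours + 40% floor area): Finishing 0.1994; Logistics 0.1969; Inspection 0.3595; Fabrication 0.2441.
Proportional shares: Finishing 1,082.95; Logistics 1,069.38; Inspection 1,952.32; Fabrication 1,325.36.
After rounding ($10): Finishing $1,080; Logistics $1,070; Inspection $1,950; Fabrication $1,330. Sum = $5,430.
No rounding difference to absorb.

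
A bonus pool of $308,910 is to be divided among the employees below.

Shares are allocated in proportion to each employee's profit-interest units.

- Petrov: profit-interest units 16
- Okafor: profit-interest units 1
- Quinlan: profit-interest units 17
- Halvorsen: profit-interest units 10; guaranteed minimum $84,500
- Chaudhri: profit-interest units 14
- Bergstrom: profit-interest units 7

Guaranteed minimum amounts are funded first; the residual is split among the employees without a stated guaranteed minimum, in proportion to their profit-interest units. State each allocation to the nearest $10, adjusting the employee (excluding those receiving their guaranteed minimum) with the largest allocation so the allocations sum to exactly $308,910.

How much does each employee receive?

Petrov: $65,280; Okafor: $4,080; Quinlan: $69,370; Halvorsen: $84,500; Chaudhri: $57,120; Bergstrom: $28,560

Fund the minimums — Halvorsen $84,500. Residual $224,410.
Residual split over remaining profit-interest units 55: Petrov 65,282.91 → $65,280; Okafor 4,080.18 → $4,080; Quinlan 69,363.09 → $69,360; Chaudhri 57,122.55 → $57,120; Bergstrom 28,561.27 → $28,560.
Rounding difference +$10 applied to Quinlan → $69,370.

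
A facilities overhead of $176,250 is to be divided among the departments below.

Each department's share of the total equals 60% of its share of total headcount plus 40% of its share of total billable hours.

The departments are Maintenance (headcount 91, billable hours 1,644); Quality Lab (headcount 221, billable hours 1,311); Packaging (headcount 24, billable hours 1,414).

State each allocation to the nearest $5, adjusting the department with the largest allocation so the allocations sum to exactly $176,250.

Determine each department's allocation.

Maintenance: $55,170; Quality Lab: $90,710; Packaging: $30,370

Headcount total 336; billable hours total 4,369.
Combined weights (60% headcount + 40% billable hours): Maintenance 0.3130; Quality Lab 0.5147; Packaging 0.1723.
Unrounded shares: Maintenance 55,168.89; Quality Lab 90,710.64; Packaging 30,370.46.
At nearest $5: Maintenance $55,170; Quality Lab $90,710; Packaging $30,370. Sum = $176,250.
Sum already equals the total — no adjustment.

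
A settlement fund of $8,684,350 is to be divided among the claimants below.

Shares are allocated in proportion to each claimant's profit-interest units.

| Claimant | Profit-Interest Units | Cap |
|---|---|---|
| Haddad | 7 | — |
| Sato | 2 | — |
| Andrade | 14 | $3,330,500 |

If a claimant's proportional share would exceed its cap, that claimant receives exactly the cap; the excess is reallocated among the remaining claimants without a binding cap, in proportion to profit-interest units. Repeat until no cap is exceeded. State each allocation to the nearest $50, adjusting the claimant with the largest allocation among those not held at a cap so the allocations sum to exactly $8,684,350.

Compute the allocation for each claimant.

Profit-interest units total: 23.
Unconstrained shares: Haddad 2,643,063.04; Sato 755,160.87; Andrade 5,286,126.09.
Held at cap: Andrade ($3,330,500); balance $5,353,850 reallocated over remaining profit-interest units 9.
Redistributed shares: Haddad 4,164,105.56 → $4,164,100; Sato 1,189,744.44 → $1,189,750.

Haddad: $4,164,100 | Sato: $1,189,750 | Andrade: $3,330,500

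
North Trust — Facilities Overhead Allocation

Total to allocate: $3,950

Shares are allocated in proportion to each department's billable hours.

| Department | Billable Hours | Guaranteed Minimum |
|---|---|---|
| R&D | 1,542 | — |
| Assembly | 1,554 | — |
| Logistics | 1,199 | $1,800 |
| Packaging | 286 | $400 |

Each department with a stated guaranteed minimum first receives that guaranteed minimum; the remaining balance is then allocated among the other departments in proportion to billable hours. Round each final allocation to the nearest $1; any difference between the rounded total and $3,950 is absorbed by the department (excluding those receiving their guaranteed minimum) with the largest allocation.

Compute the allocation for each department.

Fund the minimums — Logistics $1,800; Packaging $400. Remaining pool $1,750.
Remaining pool split over remaining billable hours 3,096: R&D 871.61 → $872; Assembly 878.39 → $878.

R&D: $872 | Assembly: $878 | Logistics: $1,800 | Packaging: $400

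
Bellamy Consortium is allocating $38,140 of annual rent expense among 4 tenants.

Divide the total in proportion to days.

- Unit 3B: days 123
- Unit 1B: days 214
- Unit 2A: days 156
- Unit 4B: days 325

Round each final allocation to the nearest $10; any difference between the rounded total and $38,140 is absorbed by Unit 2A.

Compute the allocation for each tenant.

Days total: 818.
Raw shares: Unit 3B 123/818 × $38,140 = 5,734.99; Unit 1B 214/818 × $38,140 = 9,977.95; Unit 2A 156/818 × $38,140 = 7,273.64; Unit 4B 325/818 × $38,140 = 15,153.42.
After rounding ($10): Unit 3B $5,730; Unit 1B $9,980; Unit 2A $7,270; Unit 4B $15,150. Sum = $38,130.
Difference $38,140 − $38,130 = +$10 applied to Unit 2A: Unit 2A becomes $7,280.

Unit 3B: $5,730; Unit 1B: $9,980; Unit 2A: $7,280; Unit 4B: $15,150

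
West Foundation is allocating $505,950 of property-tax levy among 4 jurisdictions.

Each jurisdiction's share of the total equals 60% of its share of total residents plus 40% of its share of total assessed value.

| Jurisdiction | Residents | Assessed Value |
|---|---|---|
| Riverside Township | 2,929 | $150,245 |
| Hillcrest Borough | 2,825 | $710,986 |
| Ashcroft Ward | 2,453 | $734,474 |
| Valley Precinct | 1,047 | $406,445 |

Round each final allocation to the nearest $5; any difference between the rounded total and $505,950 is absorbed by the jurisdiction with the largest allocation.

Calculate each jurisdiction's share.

Totals — residents 9,254, assessed value 2,002,150.
Blended shares (60% residents + 40% assessed value): Riverside Township 0.2199; Hillcrest Borough 0.3252; Ashcroft Ward 0.3058; Valley Precinct 0.1491.
Raw shares: Riverside Township 111,270.45; Hillcrest Borough 164,539.26; Ashcroft Ward 154,710.30; Valley Precinct 75,429.99.
After rounding ($5): Riverside Township $111,270; Hillcrest Borough $164,540; Ashcroft Ward $154,710; Valley Precinct $75,430. Sum = $505,950.
Rounded total matches; no reconciliation needed.

Riverside Township: $111,270 | Hillcrest Borough: $164,540 | Ashcroft Ward: $154,710 | Valley Precinct: $75,430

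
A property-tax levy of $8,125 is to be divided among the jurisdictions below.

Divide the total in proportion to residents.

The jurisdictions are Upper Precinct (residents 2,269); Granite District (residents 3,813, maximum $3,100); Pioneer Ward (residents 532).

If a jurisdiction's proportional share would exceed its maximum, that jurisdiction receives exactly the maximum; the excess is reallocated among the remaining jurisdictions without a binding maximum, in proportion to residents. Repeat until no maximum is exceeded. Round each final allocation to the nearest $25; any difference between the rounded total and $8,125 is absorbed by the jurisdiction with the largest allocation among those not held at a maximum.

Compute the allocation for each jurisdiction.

Upper Precinct: $4,075 · Granite District: $3,100 · Pioneer Ward: $950

Residents total: 6,614.
Proportional shares (ignoring caps): Upper Precinct 2,787.36; Granite District 4,684.10; Pioneer Ward 653.54.
Capped: Granite District ($3,100); residual $5,025 reallocated over remaining residents 2,801.
Remaining shares: Upper Precinct 4,070.59 → $4,075; Pioneer Ward 954.41 → $950.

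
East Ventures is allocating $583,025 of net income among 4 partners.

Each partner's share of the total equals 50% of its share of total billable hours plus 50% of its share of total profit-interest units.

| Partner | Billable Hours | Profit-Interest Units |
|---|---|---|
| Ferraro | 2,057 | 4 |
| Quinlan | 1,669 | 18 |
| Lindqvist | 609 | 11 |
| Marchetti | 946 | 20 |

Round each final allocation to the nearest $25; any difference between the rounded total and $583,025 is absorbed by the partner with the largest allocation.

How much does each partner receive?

Totals — billable hours 5,281, profit-interest units 53.
Combined weights (50% billable hours + 50% profit-interest units): Ferraro 0.2325; Quinlan 0.3278; Lindqvist 0.1614; Marchetti 0.2782.
Raw shares: Ferraro 135,547.85; Quinlan 191,133.46; Lindqvist 94,119.54; Marchetti 162,224.15.
At nearest $25: Ferraro $135,550; Quinlan $191,125; Lindqvist $94,125; Marchetti $162,225. Sum = $583,025.
Sum already equals the total — no adjustment.

Ferraro: $135,550; Quinlan: $191,125; Lindqvist: $94,125; Marchetti: $162,225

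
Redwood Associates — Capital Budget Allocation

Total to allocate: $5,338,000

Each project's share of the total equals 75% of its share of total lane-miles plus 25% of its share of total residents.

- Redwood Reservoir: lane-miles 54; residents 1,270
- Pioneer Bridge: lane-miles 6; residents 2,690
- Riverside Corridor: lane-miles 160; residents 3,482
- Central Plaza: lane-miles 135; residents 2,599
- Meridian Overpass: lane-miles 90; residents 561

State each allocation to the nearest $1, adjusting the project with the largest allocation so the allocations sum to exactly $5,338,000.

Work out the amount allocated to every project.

Totals — lane-miles 445, residents 10,602.
Combined weights (75% lane-miles + 25% residents): Redwood Reservoir 0.1210; Pioneer Bridge 0.0735; Riverside Corridor 0.3518; Central Plaza 0.2888; Meridian Overpass 0.1649.
Raw shares: Redwood Reservoir 645,676.02; Pioneer Bridge 392,576.74; Riverside Corridor 1,877,748.64; Central Plaza 1,541,687.51; Meridian Overpass 880,311.09.
At nearest $1: Redwood Reservoir $645,676; Pioneer Bridge $392,577; Riverside Corridor $1,877,749; Central Plaza $1,541,688; Meridian Overpass $880,311. Sum = $5,338,001.
Difference $5,338,000 − $5,338,001 = −$1 applied to largest allocation (Riverside Corridor): Riverside Corridor becomes $1,877,748.

Redwood Reservoir: $645,676; Pioneer Bridge: $392,577; Riverside Corridor: $1,877,748; Central Plaza: $1,541,688; Meridian Overpass: $880,311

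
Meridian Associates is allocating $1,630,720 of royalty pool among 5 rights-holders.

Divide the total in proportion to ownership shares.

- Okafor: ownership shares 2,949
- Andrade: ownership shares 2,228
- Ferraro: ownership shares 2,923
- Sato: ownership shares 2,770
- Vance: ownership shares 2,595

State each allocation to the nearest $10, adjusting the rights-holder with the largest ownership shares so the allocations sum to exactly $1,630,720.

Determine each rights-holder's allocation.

Ownership shares total: 2,949 + 2,228 + 2,923 + 2,770 + 2,595 = 13,465.
Unrounded shares: Okafor 357,147.66; Andrade 269,828.75; Ferraro 353,998.85; Sato 335,469.32; Vance 314,275.41.
At nearest $10: Okafor $357,150; Andrade $269,830; Ferraro $354,000; Sato $335,470; Vance $314,280. Sum = $1,630,730.
Difference $1,630,720 − $1,630,730 = −$10 applied to largest ownership shares (Okafor): Okafor becomes $357,140.

Okafor: $357,140 | Andrade: $269,830 | Ferraro: $354,000 | Sato: $335,470 | Vance: $314,280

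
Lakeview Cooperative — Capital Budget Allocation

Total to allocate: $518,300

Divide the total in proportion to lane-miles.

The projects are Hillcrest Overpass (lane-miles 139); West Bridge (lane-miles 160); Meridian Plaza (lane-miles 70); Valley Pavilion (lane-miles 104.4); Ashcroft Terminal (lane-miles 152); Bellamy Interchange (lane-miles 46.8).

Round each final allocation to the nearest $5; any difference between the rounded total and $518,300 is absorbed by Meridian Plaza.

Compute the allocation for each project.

Hillcrest Overpass: $107,175 · West Bridge: $123,370 · Meridian Plaza: $53,970 · Valley Pavilion: $80,500 · Ashcroft Terminal: $117,200 · Bellamy Interchange: $36,085

Lane-miles total: 672.2.
Pro-rata amounts: Hillcrest Overpass 139/672.2 × $518,300 = 107,175.99; West Bridge 160/672.2 × $518,300 = 123,368.05; Meridian Plaza 70/672.2 × $518,300 = 53,973.52; Valley Pavilion 104.4/672.2 × $518,300 = 80,497.65; Ashcroft Terminal 152/672.2 × $518,300 = 117,199.64; Bellamy Interchange 46.8/672.2 × $518,300 = 36,085.15.
At nearest $5: Hillcrest Overpass $107,175; West Bridge $123,370; Meridian Plaza $53,975; Valley Pavilion $80,500; Ashcroft Terminal $117,200; Bellamy Interchange $36,085. Sum = $518,305.
Difference $518,300 − $518,305 = −$5 applied to Meridian Plaza: Meridian Plaza becomes $53,970.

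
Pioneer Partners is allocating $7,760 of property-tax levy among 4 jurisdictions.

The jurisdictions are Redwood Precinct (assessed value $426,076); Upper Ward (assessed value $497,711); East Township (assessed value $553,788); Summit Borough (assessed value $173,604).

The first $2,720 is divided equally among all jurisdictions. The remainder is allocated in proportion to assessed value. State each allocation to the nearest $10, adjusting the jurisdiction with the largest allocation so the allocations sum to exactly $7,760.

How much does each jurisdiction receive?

Redwood Precinct: $1,980 | Upper Ward: $2,200 | East Township: $2,370 | Summit Borough: $1,210

Equal tier: $2,720 ÷ 4 = $680 apiece.
Remainder $5,040 by assessed value (total 1,651,179): Redwood Precinct 1,300.54 → $1,300; Upper Ward 1,519.20 → $1,520; East Township 1,690.36 → $1,690; Summit Borough 529.90 → $530.
Totals: Redwood Precinct $680 + $1,300 = $1,980; Upper Ward $680 + $1,520 = $2,200; East Township $680 + $1,690 = $2,370; Summit Borough $680 + $530 = $1,210.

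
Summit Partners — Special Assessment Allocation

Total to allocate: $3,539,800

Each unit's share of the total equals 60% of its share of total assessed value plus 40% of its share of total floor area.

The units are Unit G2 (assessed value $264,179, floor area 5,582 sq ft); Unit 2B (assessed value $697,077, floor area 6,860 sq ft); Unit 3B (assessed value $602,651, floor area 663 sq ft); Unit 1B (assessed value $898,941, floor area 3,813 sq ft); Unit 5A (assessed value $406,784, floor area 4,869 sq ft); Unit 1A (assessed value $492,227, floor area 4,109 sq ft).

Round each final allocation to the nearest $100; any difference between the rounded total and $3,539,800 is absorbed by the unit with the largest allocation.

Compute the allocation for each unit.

Totals — assessed value 3,361,859, floor area 25,896.
Composite weights (60% assessed value + 40% floor area): Unit G2 0.1334; Unit 2B 0.2304; Unit 3B 0.1178; Unit 1B 0.2193; Unit 5A 0.1478; Unit 1A 0.1513.
Proportional shares: Unit G2 472,105.06; Unit 2B 815,469.09; Unit 3B 416,980.32; Unit 1B 776,396.87; Unit 5A 523,212.03; Unit 1A 535,636.64.
After rounding ($100): Unit G2 $472,100; Unit 2B $815,500; Unit 3B $417,000; Unit 1B $776,400; Unit 5A $523,200; Unit 1A $535,600. Sum = $3,539,800.
No rounding difference to absorb.

Unit G2: $472,100 | Unit 2B: $815,500 | Unit 3B: $417,000 | Unit 1B: $776,400 | Unit 5A: $523,200 | Unit 1A: $535,600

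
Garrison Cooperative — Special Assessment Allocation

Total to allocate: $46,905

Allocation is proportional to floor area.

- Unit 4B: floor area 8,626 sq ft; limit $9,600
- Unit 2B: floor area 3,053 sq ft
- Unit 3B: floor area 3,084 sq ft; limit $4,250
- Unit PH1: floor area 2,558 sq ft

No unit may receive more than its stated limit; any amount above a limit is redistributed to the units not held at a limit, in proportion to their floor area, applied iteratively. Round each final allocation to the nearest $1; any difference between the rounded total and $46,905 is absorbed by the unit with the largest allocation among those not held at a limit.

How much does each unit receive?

Unit 4B: $9,600 | Unit 2B: $17,986 | Unit 3B: $4,250 | Unit PH1: $15,069

Combined floor area = 17,321.
Unconstrained shares: Unit 4B 23,359.07; Unit 2B 8,267.48; Unit 3B 8,351.42; Unit PH1 6,927.02.
Held at cap: Unit 4B ($9,600), Unit 3B ($4,250); balance $33,055 reallocated over remaining floor area 5,611.
Redistributed shares: Unit 2B 17,985.55 → $17,986; Unit PH1 15,069.45 → $15,069.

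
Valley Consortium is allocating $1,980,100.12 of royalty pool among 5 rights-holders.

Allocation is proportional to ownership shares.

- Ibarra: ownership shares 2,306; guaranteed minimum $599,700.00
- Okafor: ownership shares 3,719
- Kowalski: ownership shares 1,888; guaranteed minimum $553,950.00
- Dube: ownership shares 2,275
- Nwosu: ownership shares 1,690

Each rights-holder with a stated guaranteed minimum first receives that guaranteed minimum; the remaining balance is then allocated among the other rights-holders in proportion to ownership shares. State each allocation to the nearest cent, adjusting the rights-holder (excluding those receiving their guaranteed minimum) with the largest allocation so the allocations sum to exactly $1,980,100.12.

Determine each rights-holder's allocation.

Guaranteed amounts: Ibarra $599,700.00; Kowalski $553,950.00. Balance $826,450.12.
Balance split over remaining ownership shares 7,684: Okafor 399,995.83502 → $399,995.84; Dube 244,686.8848 → $244,686.88; Nwosu 181,767.4002 → $181,767.40.

Ibarra: $599,700.00 · Okafor: $399,995.84 · Kowalski: $553,950.00 · Dube: $244,686.88 · Nwosu: $181,767.40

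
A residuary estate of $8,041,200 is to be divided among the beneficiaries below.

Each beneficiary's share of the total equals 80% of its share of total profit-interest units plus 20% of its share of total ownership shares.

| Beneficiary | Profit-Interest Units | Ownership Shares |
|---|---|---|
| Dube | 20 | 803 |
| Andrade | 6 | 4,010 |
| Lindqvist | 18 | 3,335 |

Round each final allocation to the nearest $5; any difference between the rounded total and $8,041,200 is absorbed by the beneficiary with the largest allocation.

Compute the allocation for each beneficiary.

Dube: $3,082,570 | Andrade: $1,668,710 | Lindqvist: $3,289,920

Profit-interest units total 44; ownership shares total 8,148.
Combined weights (80% profit-interest units + 20% ownership shares): Dube 0.3833; Andrade 0.2075; Lindqvist 0.4091.
Pro-rata amounts: Dube 3,082,567.66; Andrade 1,668,709.59; Lindqvist 3,289,922.74.
After rounding ($5): Dube $3,082,570; Andrade $1,668,710; Lindqvist $3,289,925. Sum = $8,041,205.
Difference $8,041,200 − $8,041,205 = −$5 applied to largest allocation (Lindqvist): Lindqvist becomes $3,289,920.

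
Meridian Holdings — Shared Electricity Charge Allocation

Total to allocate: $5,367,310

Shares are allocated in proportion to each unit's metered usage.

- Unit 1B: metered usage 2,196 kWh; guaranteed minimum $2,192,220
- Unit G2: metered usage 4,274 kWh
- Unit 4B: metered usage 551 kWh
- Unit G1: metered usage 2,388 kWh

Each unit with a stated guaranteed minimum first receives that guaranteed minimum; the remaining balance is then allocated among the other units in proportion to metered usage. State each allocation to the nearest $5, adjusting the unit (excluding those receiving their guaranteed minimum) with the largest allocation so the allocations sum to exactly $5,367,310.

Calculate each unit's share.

Unit 1B: $2,192,220; Unit G2: $1,881,370; Unit 4B: $242,545; Unit G1: $1,051,175

Fund the minimums — Unit 1B $2,192,220. Residual $3,175,090.
Residual split over remaining metered usage 7,213: Unit G2 1,881,371.78 → $1,881,370; Unit 4B 242,544.65 → $242,545; Unit G1 1,051,173.56 → $1,051,175.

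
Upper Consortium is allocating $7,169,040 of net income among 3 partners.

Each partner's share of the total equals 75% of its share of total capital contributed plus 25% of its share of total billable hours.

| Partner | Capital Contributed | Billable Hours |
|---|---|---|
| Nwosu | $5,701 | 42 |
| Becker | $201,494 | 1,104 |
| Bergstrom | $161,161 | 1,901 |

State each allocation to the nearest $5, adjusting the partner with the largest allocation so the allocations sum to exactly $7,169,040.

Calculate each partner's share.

Nwosu: $107,920 | Becker: $3,590,525 | Bergstrom: $3,470,595

Totals — capital contributed 368,356, billable hours 3,047.
Combined weights (75% capital contributed + 25% billable hours): Nwosu 0.0151; Becker 0.5008; Bergstrom 0.4841.
Unrounded shares: Nwosu 107,920.36; Becker 3,590,524.45; Bergstrom 3,470,595.19.
After rounding ($5): Nwosu $107,920; Becker $3,590,525; Bergstrom $3,470,595. Sum = $7,169,040.
Sum already equals the total — no adjustment.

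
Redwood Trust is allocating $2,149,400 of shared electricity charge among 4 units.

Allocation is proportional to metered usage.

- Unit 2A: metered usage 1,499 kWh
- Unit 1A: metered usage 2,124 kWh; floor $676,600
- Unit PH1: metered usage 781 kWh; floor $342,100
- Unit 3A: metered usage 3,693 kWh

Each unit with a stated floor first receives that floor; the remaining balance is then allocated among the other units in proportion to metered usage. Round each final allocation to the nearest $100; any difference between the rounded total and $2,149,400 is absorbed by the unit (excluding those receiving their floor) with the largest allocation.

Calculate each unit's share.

Guaranteed amounts: Unit 1A $676,600; Unit PH1 $342,100. Balance $1,130,700.
Balance split over remaining metered usage 5,192: Unit 2A 326,448.25 → $326,400; Unit 3A 804,251.75 → $804,300.

Unit 2A: $326,400 · Unit 1A: $676,600 · Unit PH1: $342,100 · Unit 3A: $804,300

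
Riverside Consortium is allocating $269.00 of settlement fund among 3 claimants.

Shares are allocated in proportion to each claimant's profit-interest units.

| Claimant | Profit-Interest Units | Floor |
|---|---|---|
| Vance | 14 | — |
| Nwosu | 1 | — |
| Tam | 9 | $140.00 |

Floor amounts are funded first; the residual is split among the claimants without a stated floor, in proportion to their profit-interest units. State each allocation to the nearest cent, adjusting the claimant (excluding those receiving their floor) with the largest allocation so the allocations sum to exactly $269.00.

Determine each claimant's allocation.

Fund the minimums — Tam $140.00. Residual $129.00.
Residual split over remaining profit-interest units 15: Vance 120.4000 → $120.40; Nwosu 8.6000 → $8.60.

Vance: $120.40 | Nwosu: $8.60 | Tam: $140.00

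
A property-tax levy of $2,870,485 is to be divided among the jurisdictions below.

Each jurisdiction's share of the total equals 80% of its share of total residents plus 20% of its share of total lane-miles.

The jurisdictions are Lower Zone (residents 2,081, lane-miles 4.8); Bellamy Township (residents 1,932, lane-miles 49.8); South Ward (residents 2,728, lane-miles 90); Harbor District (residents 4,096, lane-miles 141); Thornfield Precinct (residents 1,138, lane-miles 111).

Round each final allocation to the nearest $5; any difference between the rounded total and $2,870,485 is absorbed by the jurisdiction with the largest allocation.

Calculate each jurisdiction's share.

Lower Zone: $406,010 | Bellamy Township: $442,580 | South Ward: $653,415 | Harbor District: $989,575 | Thornfield Precinct: $378,905

Residents total 11,975; lane-miles total 396.6.
Composite weights (80% residents + 20% lane-miles): Lower Zone 0.1414; Bellamy Township 0.1542; South Ward 0.2276; Harbor District 0.3447; Thornfield Precinct 0.1320.
Pro-rata amounts: Lower Zone 406,011.56; Bellamy Township 442,578.15; South Ward 653,414.60; Harbor District 989,574.24; Thornfield Precinct 378,906.45.
After rounding ($5): Lower Zone $406,010; Bellamy Township $442,580; South Ward $653,415; Harbor District $989,575; Thornfield Precinct $378,905. Sum = $2,870,485.
Rounded total matches; no reconciliation needed.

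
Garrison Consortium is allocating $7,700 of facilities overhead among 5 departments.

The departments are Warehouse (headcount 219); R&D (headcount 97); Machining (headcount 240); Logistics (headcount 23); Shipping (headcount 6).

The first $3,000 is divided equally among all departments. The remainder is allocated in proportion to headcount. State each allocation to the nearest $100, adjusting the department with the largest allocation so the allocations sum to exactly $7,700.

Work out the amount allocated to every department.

Warehouse: $2,400; R&D: $1,400; Machining: $2,500; Logistics: $800; Shipping: $600

Equal tier: $3,000 ÷ 5 = $600 apiece.
Remainder $4,700 by headcount (total 585): Warehouse 1,759.49 → $1,800; R&D 779.32 → $800; Machining 1,928.21 → $1,900; Logistics 184.79 → $200; Shipping 48.21 → $0.
Totals: Warehouse $600 + $1,800 = $2,400; R&D $600 + $800 = $1,400; Machining $600 + $1,900 = $2,500; Logistics $600 + $200 = $800; Shipping $600 + $0 = $600.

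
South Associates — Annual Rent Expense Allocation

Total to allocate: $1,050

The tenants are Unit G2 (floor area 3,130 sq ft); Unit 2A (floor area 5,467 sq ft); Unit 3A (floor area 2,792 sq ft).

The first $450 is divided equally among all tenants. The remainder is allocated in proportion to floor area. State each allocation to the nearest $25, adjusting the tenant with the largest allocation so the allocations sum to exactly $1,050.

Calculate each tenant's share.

First tranche $450 split equally: $150 each.
Remainder $600 by floor area (total 11,389): Unit G2 164.90 → $175; Unit 2A 288.01 → $300; Unit 3A 147.09 → $150.
Rounding difference −$25 on remainder applied to Unit 2A.
Totals: Unit G2 $150 + $175 = $325; Unit 2A $150 + $275 = $425; Unit 3A $150 + $150 = $300.

Unit G2: $325; Unit 2A: $425; Unit 3A: $300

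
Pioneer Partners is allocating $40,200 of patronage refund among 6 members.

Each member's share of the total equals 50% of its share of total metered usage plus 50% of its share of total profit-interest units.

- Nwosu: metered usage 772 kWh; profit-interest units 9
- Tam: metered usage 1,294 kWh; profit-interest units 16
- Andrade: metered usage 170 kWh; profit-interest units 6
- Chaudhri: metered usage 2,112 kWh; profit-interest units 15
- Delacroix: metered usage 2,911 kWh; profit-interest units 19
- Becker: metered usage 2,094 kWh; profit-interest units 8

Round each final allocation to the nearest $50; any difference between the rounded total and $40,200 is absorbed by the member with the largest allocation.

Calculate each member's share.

Totals — metered usage 9,353, profit-interest units 73.
Composite weights (50% metered usage + 50% profit-interest units): Nwosu 0.1029; Tam 0.1788; Andrade 0.0502; Chaudhri 0.2156; Delacroix 0.2858; Becker 0.1667.
Raw shares: Nwosu 4,137.14; Tam 7,186.34; Andrade 2,017.39; Chaudhri 8,668.92; Delacroix 11,487.37; Becker 6,702.84.
After rounding ($50): Nwosu $4,150; Tam $7,200; Andrade $2,000; Chaudhri $8,650; Delacroix $11,500; Becker $6,700. Sum = $40,200.
Rounded total matches; no reconciliation needed.

Nwosu: $4,150 | Tam: $7,200 | Andrade: $2,000 | Chaudhri: $8,650 | Delacroix: $11,500 | Becker: $6,700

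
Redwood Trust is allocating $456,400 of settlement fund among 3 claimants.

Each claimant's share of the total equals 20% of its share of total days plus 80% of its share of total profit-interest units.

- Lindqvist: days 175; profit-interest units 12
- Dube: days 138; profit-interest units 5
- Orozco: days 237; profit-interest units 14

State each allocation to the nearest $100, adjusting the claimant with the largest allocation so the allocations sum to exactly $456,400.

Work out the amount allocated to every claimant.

Days total 550; profit-interest units total 31.
Composite weights (20% days + 80% profit-interest units): Lindqvist 0.3733; Dube 0.1792; Orozco 0.4475.
Proportional shares: Lindqvist 170,380.41; Dube 81,793.30; Orozco 204,226.29.
Rounded to nearest $100: Lindqvist $170,400; Dube $81,800; Orozco $204,200. Sum = $456,400.
No rounding difference to absorb.

Lindqvist: $170,400 | Dube: $81,800 | Orozco: $204,200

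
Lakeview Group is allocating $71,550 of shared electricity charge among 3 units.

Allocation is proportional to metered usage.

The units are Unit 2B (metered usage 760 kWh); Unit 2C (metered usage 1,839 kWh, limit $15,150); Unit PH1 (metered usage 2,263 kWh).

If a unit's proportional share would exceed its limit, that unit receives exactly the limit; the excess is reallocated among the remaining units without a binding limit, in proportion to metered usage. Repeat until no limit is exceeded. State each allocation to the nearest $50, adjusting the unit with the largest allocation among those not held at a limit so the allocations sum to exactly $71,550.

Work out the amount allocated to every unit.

Unit 2B: $14,200 | Unit 2C: $15,150 | Unit PH1: $42,200

Total metered usage = 4,862.
Proportional shares (ignoring caps): Unit 2B 11,184.29; Unit 2C 27,063.03; Unit PH1 33,302.68.
Held at cap: Unit 2C ($15,150); remaining pool $56,400 reallocated over remaining metered usage 3,023.
Remaining shares: Unit 2B 14,179.29 → $14,200; Unit PH1 42,220.71 → $42,200.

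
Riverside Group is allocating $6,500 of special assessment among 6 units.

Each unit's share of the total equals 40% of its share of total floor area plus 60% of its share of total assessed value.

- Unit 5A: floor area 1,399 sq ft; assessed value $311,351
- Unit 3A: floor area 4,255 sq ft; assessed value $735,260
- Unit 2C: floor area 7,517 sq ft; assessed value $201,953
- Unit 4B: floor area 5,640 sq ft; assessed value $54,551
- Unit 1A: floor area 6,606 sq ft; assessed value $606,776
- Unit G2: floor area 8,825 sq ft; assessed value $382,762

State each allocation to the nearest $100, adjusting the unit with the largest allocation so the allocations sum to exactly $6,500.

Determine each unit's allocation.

Unit 5A: $600 | Unit 3A: $1,700 | Unit 2C: $900 | Unit 4B: $500 | Unit 1A: $1,500 | Unit G2: $1,300

Totals — floor area 34,242, assessed value 2,292,653.
Blended shares (40% floor area + 60% assessed value): Unit 5A 0.0978; Unit 3A 0.2421; Unit 2C 0.1407; Unit 4B 0.0802; Unit 1A 0.2360; Unit G2 0.2033.
Pro-rata amounts: Unit 5A 635.86; Unit 3A 1,573.82; Unit 2C 914.31; Unit 4B 521.04; Unit 1A 1,533.77; Unit G2 1,321.19.
Rounded to nearest $100: Unit 5A $600; Unit 3A $1,600; Unit 2C $900; Unit 4B $500; Unit 1A $1,500; Unit G2 $1,300. Sum = $6,400.
Difference $6,500 − $6,400 = +$100 applied to largest allocation (Unit 3A): Unit 3A becomes $1,700.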